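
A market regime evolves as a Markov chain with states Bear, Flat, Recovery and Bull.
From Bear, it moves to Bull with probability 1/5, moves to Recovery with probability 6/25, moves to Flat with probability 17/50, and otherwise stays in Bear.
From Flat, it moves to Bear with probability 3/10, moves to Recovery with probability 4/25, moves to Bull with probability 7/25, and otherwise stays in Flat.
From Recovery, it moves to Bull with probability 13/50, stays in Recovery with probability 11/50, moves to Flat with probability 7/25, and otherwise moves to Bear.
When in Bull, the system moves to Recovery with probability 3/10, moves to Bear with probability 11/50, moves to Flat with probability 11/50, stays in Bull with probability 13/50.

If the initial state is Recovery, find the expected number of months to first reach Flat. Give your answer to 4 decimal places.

3.5835

Let t(s) be the expected number of months to first reach Flat from state s, with t(Flat) = 0. Conditioning on the first month:
t(Bear) = 1 + 0.22·t(Bear) + 0.24·t(Recovery) + 0.2·t(Bull)
t(Recovery) = 1 + 0.24·t(Bear) + 0.22·t(Recovery) + 0.26·t(Bull)
t(Bull) = 1 + 0.22·t(Bear) + 0.3·t(Recovery) + 0.26·t(Bull)
Solving: t(Bear) = 3.3598, t(Recovery) = 3.5835, t(Bull) = 3.8030.
Expected months from Recovery to Flat: 3.5835.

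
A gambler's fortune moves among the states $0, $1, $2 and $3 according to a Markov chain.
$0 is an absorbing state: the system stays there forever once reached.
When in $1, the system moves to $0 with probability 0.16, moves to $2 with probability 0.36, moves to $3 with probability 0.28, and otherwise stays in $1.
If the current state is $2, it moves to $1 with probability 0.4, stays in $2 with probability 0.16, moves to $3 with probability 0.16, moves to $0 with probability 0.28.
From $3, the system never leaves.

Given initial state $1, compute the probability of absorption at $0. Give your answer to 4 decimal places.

Let h(s) be the probability of absorption at $0 starting from transient state s. Then h($0) = 1 and h($3) = 0. By first-step analysis:
h($1) = 0.16·1 + 0.2·h($1) + 0.36·h($2) + 0.28·0
h($2) = 0.28·1 + 0.4·h($1) + 0.16·h($2) + 0.16·0
Solving: h($1) = 0.4455, h($2) = 0.5455.
Starting from $1, the probability is 0.4455.

0.4455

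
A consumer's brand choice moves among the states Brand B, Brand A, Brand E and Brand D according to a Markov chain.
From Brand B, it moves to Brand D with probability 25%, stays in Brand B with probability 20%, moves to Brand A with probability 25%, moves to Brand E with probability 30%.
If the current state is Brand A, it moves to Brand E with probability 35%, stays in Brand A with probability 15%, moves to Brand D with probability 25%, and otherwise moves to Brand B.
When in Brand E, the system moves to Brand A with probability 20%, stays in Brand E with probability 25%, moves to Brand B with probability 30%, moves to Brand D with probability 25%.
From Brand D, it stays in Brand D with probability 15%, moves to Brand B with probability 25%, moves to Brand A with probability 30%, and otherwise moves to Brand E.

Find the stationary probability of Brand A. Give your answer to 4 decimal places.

0.2241

Let the stationary distribution be π with π = πP and π_1 + π_2 + π_3 + π_4 = 1.
π_1 = 0.2·π_1 + 0.25·π_2 + 0.3·π_3 + 0.25·π_4
π_2 = 0.25·π_1 + 0.15·π_2 + 0.2·π_3 + 0.3·π_4
π_3 = 0.3·π_1 + 0.35·π_2 + 0.25·π_3 + 0.3·π_4
Solving with the normalization constraint gives π = (0.2522, 0.2241, 0.2964, 0.2273).
So the stationary probability of Brand A is 0.2241.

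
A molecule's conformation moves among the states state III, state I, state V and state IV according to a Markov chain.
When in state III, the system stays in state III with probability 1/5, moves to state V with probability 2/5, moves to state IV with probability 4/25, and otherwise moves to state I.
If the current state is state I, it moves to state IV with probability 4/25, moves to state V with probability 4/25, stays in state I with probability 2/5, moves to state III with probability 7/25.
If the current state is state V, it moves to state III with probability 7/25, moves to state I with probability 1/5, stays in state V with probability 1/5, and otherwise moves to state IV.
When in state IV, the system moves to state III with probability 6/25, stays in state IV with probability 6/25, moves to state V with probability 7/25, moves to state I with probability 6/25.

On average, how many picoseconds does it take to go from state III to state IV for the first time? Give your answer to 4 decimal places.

4.8872

Let t(s) be the expected number of picoseconds to first reach state IV from state s, with t(state IV) = 0. Conditioning on the first picosecond:
t(state III) = 1 + 0.2·t(state III) + 0.24·t(state I) + 0.4·t(state V)
t(state I) = 1 + 0.28·t(state III) + 0.4·t(state I) + 0.16·t(state V)
t(state V) = 1 + 0.28·t(state III) + 0.2·t(state I) + 0.2·t(state V)
Solving: t(state III) = 4.8872, t(state I) = 5.0752, t(state V) = 4.2293.
Expected picoseconds from state III to state IV: 4.8872.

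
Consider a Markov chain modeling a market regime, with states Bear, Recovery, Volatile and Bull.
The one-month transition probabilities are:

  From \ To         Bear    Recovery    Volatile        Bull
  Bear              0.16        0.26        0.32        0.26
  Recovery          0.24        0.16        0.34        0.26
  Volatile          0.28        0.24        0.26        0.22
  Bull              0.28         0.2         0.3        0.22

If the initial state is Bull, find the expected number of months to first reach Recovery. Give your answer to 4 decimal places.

Let t(s) be the expected number of months to first reach Recovery from state s, with t(Recovery) = 0. Conditioning on the first month:
t(Bear) = 1 + 0.16·t(Bear) + 0.32·t(Volatile) + 0.26·t(Bull)
t(Volatile) = 1 + 0.28·t(Bear) + 0.26·t(Volatile) + 0.22·t(Bull)
t(Bull) = 1 + 0.28·t(Bear) + 0.3·t(Volatile) + 0.22·t(Bull)
Solving: t(Bear) = 4.1712, t(Volatile) = 4.2409, t(Bull) = 4.4105.
Expected months from Bull to Recovery: 4.4105.

4.4105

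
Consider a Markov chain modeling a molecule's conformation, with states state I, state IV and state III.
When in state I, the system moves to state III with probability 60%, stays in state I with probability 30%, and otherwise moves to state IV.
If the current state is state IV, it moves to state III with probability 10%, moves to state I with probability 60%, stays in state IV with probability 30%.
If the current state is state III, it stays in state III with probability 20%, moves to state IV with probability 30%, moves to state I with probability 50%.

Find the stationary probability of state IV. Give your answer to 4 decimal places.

0.2131

Let the stationary distribution be π with π = πP and π_1 + π_2 + π_3 = 1.
π_1 = 0.3·π_1 + 0.6·π_2 + 0.5·π_3
π_2 = 0.1·π_1 + 0.3·π_2 + 0.3·π_3
Solving with the normalization constraint gives π = (0.4344, 0.2131, 0.3525).
So the stationary probability of state IV is 0.2131.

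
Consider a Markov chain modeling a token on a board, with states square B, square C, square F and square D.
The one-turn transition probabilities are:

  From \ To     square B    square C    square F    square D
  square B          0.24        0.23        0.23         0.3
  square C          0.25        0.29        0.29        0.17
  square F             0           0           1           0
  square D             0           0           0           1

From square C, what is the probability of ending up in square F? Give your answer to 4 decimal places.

0.5764

Let h(s) be the probability of absorption at square F starting from transient state s. Then h(square F) = 1 and h(square D) = 0. By first-step analysis:
h(square B) = 0.24·h(square B) + 0.23·h(square C) + 0.23·1 + 0.3·0
h(square C) = 0.25·h(square B) + 0.29·h(square C) + 0.29·1 + 0.17·0
Solving: h(square B) = 0.4771, h(square C) = 0.5764.
Starting from square C, the probability is 0.5764.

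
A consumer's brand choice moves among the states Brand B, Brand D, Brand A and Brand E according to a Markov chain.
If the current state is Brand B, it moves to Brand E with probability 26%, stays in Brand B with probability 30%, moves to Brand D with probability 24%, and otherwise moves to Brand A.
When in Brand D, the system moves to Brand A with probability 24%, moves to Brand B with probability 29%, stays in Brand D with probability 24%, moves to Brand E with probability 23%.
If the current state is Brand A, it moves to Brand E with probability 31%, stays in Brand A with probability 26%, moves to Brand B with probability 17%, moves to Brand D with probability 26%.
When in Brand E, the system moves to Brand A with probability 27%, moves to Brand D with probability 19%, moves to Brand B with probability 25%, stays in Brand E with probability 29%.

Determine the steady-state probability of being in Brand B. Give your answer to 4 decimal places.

0.2524

Let the stationary distribution be π with π = πP and π_1 + π_2 + π_3 + π_4 = 1.
π_1 = 0.3·π_1 + 0.29·π_2 + 0.17·π_3 + 0.25·π_4
π_2 = 0.24·π_1 + 0.24·π_2 + 0.26·π_3 + 0.19·π_4
π_3 = 0.2·π_1 + 0.24·π_2 + 0.26·π_3 + 0.27·π_4
Solving with the normalization constraint gives π = (0.2524, 0.2312, 0.2430, 0.2734).
So the stationary probability of Brand B is 0.2524.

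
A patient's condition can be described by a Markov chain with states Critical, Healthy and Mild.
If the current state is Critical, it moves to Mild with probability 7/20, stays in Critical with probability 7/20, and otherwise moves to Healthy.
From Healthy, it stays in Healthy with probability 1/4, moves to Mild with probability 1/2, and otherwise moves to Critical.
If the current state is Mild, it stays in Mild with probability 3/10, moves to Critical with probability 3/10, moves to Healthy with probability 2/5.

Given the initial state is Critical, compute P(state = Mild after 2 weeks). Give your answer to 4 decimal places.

Sum over the intermediate state after 1 week:
P = P(Critical→Critical)·P(Critical→Mild) + P(Critical→Healthy)·P(Healthy→Mild) + P(Critical→Mild)·P(Mild→Mild)
  = 0.35×0.35 + 0.3×0.5 + 0.35×0.3
  = 0.1225 + 0.1500 + 0.1050 = 0.3775

0.3775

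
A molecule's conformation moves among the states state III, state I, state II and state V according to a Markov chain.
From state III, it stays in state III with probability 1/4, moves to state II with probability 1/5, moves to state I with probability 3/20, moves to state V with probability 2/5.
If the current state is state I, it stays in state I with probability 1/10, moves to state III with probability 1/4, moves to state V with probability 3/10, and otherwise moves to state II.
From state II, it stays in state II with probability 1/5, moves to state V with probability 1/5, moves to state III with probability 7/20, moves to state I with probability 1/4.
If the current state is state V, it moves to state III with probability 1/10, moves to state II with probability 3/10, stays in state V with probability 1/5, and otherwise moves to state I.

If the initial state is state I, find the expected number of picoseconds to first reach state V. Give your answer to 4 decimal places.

3.3238

Let t(s) be the expected number of picoseconds to first reach state V from state s, with t(state V) = 0. Conditioning on the first picosecond:
t(state III) = 1 + 0.25·t(state III) + 0.15·t(state I) + 0.2·t(state II)
t(state I) = 1 + 0.25·t(state III) + 0.1·t(state I) + 0.35·t(state II)
t(state II) = 1 + 0.35·t(state III) + 0.25·t(state I) + 0.2·t(state II)
Solving: t(state III) = 2.9529, t(state I) = 3.3238, t(state II) = 3.5806.
Expected picoseconds from state I to state V: 3.3238.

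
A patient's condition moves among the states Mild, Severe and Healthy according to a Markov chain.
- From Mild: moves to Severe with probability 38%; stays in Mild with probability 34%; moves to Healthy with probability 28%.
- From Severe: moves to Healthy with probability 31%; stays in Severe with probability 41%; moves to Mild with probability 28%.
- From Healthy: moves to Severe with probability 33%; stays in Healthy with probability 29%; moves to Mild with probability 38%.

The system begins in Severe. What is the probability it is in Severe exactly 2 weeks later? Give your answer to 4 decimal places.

Sum over the intermediate state after 1 week:
P = P(Severe→Mild)·P(Mild→Severe) + P(Severe→Severe)·P(Severe→Severe) + P(Severe→Healthy)·P(Healthy→Severe)
  = 0.28×0.38 + 0.41×0.41 + 0.31×0.33
  = 0.1064 + 0.1681 + 0.1023 = 0.3768

0.3768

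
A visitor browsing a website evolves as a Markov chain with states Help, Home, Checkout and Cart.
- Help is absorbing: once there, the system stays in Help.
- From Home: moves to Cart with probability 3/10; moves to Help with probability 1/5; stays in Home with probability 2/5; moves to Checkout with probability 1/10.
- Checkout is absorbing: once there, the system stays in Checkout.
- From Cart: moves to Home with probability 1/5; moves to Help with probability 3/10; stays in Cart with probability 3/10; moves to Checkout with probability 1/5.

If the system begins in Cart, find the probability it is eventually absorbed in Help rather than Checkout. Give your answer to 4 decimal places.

0.6111

Let h(s) be the probability of absorption at Help starting from transient state s. Then h(Help) = 1 and h(Checkout) = 0. By first-step analysis:
h(Home) = 0.2·1 + 0.4·h(Home) + 0.1·0 + 0.3·h(Cart)
h(Cart) = 0.3·1 + 0.2·h(Home) + 0.2·0 + 0.3·h(Cart)
Solving: h(Home) = 0.6389, h(Cart) = 0.6111.
Starting from Cart, the probability is 0.6111.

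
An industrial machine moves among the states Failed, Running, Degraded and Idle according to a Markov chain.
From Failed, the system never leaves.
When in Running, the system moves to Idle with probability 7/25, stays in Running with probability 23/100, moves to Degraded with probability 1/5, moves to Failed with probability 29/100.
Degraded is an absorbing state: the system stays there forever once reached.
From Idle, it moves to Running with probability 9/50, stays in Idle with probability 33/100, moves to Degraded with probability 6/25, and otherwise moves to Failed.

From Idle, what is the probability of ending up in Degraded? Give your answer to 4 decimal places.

0.4743

Let h(s) be the probability of absorption at Degraded starting from transient state s. Then h(Degraded) = 1 and h(Failed) = 0. By first-step analysis:
h(Running) = 0.29·0 + 0.23·h(Running) + 0.2·1 + 0.28·h(Idle)
h(Idle) = 0.25·0 + 0.18·h(Running) + 0.24·1 + 0.33·h(Idle)
Solving: h(Running) = 0.4322, h(Idle) = 0.4743.
Starting from Idle, the probability is 0.4743.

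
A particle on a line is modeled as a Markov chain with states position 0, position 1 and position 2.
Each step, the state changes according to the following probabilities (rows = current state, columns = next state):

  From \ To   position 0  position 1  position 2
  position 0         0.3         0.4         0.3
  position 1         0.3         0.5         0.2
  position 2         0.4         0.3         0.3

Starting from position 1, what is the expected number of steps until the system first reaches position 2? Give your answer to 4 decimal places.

4.3478

Let t(s) be the expected number of steps to first reach position 2 from state s, with t(position 2) = 0. Conditioning on the first step:
t(position 0) = 1 + 0.3·t(position 0) + 0.4·t(position 1)
t(position 1) = 1 + 0.3·t(position 0) + 0.5·t(position 1)
Solving: t(position 0) = 3.9130, t(position 1) = 4.3478.
Expected steps from position 1 to position 2: 4.3478.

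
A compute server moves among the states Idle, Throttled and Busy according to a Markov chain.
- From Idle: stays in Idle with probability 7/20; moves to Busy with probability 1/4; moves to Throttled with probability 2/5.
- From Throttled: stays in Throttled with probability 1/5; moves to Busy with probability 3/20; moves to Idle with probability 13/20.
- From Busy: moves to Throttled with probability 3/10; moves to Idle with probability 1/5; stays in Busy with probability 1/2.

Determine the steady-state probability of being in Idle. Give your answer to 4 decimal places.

0.3989

Let the stationary distribution be π with π = πP and π_1 + π_2 + π_3 = 1.
π_1 = 0.35·π_1 + 0.65·π_2 + 0.2·π_3
π_2 = 0.4·π_1 + 0.2·π_2 + 0.3·π_3
Solving with the normalization constraint gives π = (0.3989, 0.3090, 0.2921).
So the stationary probability of Idle is 0.3989.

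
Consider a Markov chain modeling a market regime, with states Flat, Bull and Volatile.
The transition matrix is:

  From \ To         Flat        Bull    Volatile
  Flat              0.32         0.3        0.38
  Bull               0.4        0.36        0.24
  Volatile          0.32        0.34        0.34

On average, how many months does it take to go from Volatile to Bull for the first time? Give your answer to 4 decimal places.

Let t(s) be the expected number of months to first reach Bull from state s, with t(Bull) = 0. Conditioning on the first month:
t(Flat) = 1 + 0.32·t(Flat) + 0.38·t(Volatile)
t(Volatile) = 1 + 0.32·t(Flat) + 0.34·t(Volatile)
Solving: t(Flat) = 3.1785, t(Volatile) = 3.0562.
Expected months from Volatile to Bull: 3.0562.

3.0562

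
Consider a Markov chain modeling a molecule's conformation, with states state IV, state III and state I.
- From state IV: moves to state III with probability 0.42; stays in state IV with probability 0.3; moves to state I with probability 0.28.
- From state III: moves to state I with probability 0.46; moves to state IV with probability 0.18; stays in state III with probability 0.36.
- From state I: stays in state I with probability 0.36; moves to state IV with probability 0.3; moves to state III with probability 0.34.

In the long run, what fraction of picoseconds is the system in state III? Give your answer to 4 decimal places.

Let the stationary distribution be π with π = πP and π_1 + π_2 + π_3 = 1.
π_1 = 0.3·π_1 + 0.18·π_2 + 0.3·π_3
π_2 = 0.42·π_1 + 0.36·π_2 + 0.34·π_3
Solving with the normalization constraint gives π = (0.2559, 0.3678, 0.3763).
So the stationary probability of state III is 0.3678.

0.3678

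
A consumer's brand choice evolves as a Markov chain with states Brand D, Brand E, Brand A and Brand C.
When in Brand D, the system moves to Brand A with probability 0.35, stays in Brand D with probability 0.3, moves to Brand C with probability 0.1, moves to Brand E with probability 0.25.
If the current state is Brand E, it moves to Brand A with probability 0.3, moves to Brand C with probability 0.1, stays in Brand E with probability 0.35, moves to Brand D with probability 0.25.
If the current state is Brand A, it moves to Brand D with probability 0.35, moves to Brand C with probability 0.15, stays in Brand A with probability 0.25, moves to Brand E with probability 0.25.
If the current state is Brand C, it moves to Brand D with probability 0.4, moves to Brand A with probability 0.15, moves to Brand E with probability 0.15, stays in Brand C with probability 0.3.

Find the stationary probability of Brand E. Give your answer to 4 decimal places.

0.2619

Let the stationary distribution be π with π = πP and π_1 + π_2 + π_3 + π_4 = 1.
π_1 = 0.3·π_1 + 0.25·π_2 + 0.35·π_3 + 0.4·π_4
π_2 = 0.25·π_1 + 0.35·π_2 + 0.25·π_3 + 0.15·π_4
π_3 = 0.35·π_1 + 0.3·π_2 + 0.25·π_3 + 0.15·π_4
Solving with the normalization constraint gives π = (0.3152, 0.2619, 0.2804, 0.1425).
So the stationary probability of Brand E is 0.2619.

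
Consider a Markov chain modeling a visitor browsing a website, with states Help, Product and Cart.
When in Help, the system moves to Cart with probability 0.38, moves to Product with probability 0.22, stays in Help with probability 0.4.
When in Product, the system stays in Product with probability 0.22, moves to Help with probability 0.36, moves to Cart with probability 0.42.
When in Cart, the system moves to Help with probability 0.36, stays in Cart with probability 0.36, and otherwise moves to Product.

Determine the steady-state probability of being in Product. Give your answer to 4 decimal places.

Let the stationary distribution be π with π = πP and π_1 + π_2 + π_3 = 1.
π_1 = 0.4·π_1 + 0.36·π_2 + 0.36·π_3
π_2 = 0.22·π_1 + 0.22·π_2 + 0.28·π_3
Solving with the normalization constraint gives π = (0.3750, 0.2429, 0.3821).
So the stationary probability of Product is 0.2429.

0.2429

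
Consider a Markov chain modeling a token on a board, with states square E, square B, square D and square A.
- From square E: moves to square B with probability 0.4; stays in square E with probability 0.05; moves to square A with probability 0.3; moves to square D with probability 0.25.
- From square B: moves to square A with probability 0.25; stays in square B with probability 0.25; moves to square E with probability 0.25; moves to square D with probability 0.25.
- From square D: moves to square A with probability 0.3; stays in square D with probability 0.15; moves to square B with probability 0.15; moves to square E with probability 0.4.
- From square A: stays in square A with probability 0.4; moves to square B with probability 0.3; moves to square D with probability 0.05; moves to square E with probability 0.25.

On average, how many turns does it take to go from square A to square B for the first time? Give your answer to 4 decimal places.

Let t(s) be the expected number of turns to first reach square B from state s, with t(square B) = 0. Conditioning on the first turn:
t(square E) = 1 + 0.05·t(square E) + 0.25·t(square D) + 0.3·t(square A)
t(square D) = 1 + 0.4·t(square E) + 0.15·t(square D) + 0.3·t(square A)
t(square A) = 1 + 0.25·t(square E) + 0.05·t(square D) + 0.4·t(square A)
Solving: t(square E) = 3.0769, t(square D) = 3.7762, t(square A) = 3.2634.
Expected turns from square A to square B: 3.2634.

3.2634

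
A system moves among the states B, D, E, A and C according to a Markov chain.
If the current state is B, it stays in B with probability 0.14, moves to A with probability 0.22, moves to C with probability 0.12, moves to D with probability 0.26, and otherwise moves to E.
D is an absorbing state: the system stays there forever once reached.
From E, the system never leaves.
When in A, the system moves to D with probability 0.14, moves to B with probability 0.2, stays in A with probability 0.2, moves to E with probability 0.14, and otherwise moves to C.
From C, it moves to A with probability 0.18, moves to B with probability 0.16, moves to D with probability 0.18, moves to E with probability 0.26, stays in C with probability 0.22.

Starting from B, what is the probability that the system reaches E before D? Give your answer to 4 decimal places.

Let h(s) be the probability of absorption at E starting from transient state s. Then h(E) = 1 and h(D) = 0. By first-step analysis:
h(B) = 0.14·h(B) + 0.26·0 + 0.26·1 + 0.22·h(A) + 0.12·h(C)
h(A) = 0.2·h(B) + 0.14·0 + 0.14·1 + 0.2·h(A) + 0.32·h(C)
h(C) = 0.16·h(B) + 0.18·0 + 0.26·1 + 0.18·h(A) + 0.22·h(C)
Solving: h(B) = 0.5158, h(A) = 0.5284, h(C) = 0.5611.
Starting from B, the probability is 0.5158.

0.5158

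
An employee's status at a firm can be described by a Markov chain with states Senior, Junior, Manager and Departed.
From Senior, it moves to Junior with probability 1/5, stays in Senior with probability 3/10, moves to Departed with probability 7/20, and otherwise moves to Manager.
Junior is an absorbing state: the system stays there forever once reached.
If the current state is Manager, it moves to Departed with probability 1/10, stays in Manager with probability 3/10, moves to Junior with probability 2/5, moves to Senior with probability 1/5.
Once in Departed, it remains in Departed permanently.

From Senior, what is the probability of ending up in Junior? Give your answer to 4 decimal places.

Let h(s) be the probability of absorption at Junior starting from transient state s. Then h(Junior) = 1 and h(Departed) = 0. By first-step analysis:
h(Senior) = 0.3·h(Senior) + 0.2·1 + 0.15·h(Manager) + 0.35·0
h(Manager) = 0.2·h(Senior) + 0.4·1 + 0.3·h(Manager) + 0.1·0
Solving: h(Senior) = 0.4348, h(Manager) = 0.6957.
Starting from Senior, the probability is 0.4348.

0.4348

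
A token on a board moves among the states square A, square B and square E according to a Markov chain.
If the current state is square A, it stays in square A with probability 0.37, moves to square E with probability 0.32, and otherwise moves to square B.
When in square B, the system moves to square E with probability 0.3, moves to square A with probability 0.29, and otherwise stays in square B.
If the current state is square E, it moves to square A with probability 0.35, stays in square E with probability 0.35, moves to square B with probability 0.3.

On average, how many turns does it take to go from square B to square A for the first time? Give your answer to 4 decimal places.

3.2368

Let t(s) be the expected number of turns to first reach square A from state s, with t(square A) = 0. Conditioning on the first turn:
t(square B) = 1 + 0.41·t(square B) + 0.3·t(square E)
t(square E) = 1 + 0.3·t(square B) + 0.35·t(square E)
Solving: t(square B) = 3.2368, t(square E) = 3.0324.
Expected turns from square B to square A: 3.2368.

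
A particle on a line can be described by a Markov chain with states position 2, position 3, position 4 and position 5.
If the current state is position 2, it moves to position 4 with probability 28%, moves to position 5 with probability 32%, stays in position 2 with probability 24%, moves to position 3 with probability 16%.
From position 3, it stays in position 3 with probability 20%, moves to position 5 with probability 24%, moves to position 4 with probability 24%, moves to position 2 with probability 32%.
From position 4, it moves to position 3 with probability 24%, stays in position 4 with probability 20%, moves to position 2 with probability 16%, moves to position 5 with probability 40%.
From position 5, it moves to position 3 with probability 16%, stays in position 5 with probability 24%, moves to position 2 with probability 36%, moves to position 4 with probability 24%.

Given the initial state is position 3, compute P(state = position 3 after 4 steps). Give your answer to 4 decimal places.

Propagate the distribution vector 4 steps from position 3.
After 0 steps: (0.0000, 1.0000, 0.0000, 0.0000)
After 1 step: (0.3200, 0.2000, 0.2400, 0.2400)
After 2 steps: (0.2656, 0.1872, 0.2432, 0.3040)
After 3 steps: (0.2720, 0.1869, 0.2409, 0.3002)
After 4 steps: (0.2717, 0.1867, 0.2412, 0.3003)
P(in position 3 after 4 steps) = 0.1867

0.1867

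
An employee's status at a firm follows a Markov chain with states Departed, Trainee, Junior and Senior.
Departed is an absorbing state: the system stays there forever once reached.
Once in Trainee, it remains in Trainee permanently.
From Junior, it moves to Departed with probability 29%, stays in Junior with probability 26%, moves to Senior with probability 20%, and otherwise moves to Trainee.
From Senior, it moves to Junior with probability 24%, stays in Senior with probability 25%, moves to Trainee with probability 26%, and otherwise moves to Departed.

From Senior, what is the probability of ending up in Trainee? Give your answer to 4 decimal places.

0.4978

Let h(s) be the probability of absorption at Trainee starting from transient state s. Then h(Trainee) = 1 and h(Departed) = 0. By first-step analysis:
h(Junior) = 0.29·0 + 0.25·1 + 0.26·h(Junior) + 0.2·h(Senior)
h(Senior) = 0.25·0 + 0.26·1 + 0.24·h(Junior) + 0.25·h(Senior)
Solving: h(Junior) = 0.4724, h(Senior) = 0.4978.
Starting from Senior, the probability is 0.4978.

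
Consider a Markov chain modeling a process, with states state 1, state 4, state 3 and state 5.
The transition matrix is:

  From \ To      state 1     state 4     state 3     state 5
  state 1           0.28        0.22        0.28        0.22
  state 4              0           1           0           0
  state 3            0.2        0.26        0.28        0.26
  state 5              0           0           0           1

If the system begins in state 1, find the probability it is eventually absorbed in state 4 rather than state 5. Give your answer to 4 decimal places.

0.5000

Let h(s) be the probability of absorption at state 4 starting from transient state s. Then h(state 4) = 1 and h(state 5) = 0. By first-step analysis:
h(state 1) = 0.28·h(state 1) + 0.22·1 + 0.28·h(state 3) + 0.22·0
h(state 3) = 0.2·h(state 1) + 0.26·1 + 0.28·h(state 3) + 0.26·0
Solving: h(state 1) = 0.5000, h(state 3) = 0.5000.
Starting from state 1, the probability is 0.5000.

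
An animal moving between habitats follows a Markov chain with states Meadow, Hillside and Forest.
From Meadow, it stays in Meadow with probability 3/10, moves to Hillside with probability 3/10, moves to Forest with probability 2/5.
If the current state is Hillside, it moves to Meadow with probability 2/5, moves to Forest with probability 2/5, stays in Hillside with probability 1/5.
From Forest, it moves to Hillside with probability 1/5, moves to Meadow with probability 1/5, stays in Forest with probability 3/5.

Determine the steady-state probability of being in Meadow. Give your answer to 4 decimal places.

Let the stationary distribution be π with π = πP and π_1 + π_2 + π_3 = 1.
π_1 = 0.3·π_1 + 0.4·π_2 + 0.2·π_3
π_2 = 0.3·π_1 + 0.2·π_2 + 0.2·π_3
Solving with the normalization constraint gives π = (0.2727, 0.2273, 0.5000).
So the stationary probability of Meadow is 0.2727.

0.2727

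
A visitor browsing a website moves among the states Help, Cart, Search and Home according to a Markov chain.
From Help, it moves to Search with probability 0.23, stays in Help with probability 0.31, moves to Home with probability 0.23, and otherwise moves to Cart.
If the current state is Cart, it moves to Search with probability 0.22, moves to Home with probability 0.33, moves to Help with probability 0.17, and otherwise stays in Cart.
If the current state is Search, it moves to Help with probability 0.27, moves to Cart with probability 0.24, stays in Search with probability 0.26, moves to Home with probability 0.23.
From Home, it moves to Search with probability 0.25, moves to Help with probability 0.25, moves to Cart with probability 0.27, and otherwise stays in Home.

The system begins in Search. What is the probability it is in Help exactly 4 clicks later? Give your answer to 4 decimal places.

Propagate the distribution vector 4 clicks from Search.
After 0 clicks: (0.0000, 0.0000, 1.0000, 0.0000)
After 1 click: (0.2700, 0.2400, 0.2600, 0.2300)
After 2 clicks: (0.2522, 0.2538, 0.2400, 0.2540)
After 3 clicks: (0.2496, 0.2553, 0.2397, 0.2554)
After 4 clicks: (0.2494, 0.2554, 0.2397, 0.2555)
P(in Help after 4 clicks) = 0.2494

0.2494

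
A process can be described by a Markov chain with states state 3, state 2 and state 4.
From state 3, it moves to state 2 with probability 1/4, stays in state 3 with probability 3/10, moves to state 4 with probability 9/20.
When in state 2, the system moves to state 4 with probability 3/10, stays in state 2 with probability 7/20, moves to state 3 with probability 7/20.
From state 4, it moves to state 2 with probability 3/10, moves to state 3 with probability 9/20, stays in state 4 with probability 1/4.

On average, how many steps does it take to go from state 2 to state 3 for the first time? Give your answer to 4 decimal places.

Let t(s) be the expected number of steps to first reach state 3 from state s, with t(state 3) = 0. Conditioning on the first step:
t(state 2) = 1 + 0.35·t(state 2) + 0.3·t(state 4)
t(state 4) = 1 + 0.3·t(state 2) + 0.25·t(state 4)
Solving: t(state 2) = 2.6415, t(state 4) = 2.3899.
Expected steps from state 2 to state 3: 2.6415.

2.6415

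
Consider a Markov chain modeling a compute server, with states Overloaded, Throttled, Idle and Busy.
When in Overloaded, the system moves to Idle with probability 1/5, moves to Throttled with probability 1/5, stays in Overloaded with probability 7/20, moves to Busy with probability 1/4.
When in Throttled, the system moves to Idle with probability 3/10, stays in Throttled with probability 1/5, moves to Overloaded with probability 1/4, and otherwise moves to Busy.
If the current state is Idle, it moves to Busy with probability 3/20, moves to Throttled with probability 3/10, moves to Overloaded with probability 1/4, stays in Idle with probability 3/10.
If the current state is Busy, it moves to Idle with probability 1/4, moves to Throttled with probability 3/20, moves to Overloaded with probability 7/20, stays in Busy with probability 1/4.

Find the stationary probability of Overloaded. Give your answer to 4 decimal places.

Let the stationary distribution be π with π = πP and π_1 + π_2 + π_3 + π_4 = 1.
π_1 = 0.35·π_1 + 0.25·π_2 + 0.25·π_3 + 0.35·π_4
π_2 = 0.2·π_1 + 0.2·π_2 + 0.3·π_3 + 0.15·π_4
π_3 = 0.2·π_1 + 0.3·π_2 + 0.3·π_3 + 0.25·π_4
Solving with the normalization constraint gives π = (0.3027, 0.2146, 0.2585, 0.2241).
So the stationary probability of Overloaded is 0.3027.

0.3027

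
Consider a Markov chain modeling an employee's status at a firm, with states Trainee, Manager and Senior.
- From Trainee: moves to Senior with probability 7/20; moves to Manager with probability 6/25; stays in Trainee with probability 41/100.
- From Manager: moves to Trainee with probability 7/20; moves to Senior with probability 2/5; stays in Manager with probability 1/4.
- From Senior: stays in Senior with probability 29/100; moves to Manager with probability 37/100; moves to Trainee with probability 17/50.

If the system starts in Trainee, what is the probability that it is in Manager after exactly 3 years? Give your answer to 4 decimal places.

Propagate the distribution vector 3 years from Trainee.
After 0 years: (1.0000, 0.0000, 0.0000)
After 1 year: (0.4100, 0.2400, 0.3500)
After 2 years: (0.3711, 0.2879, 0.3410)
After 3 years: (0.3689, 0.2872, 0.3439)
P(in Manager after 3 years) = 0.2872

0.2872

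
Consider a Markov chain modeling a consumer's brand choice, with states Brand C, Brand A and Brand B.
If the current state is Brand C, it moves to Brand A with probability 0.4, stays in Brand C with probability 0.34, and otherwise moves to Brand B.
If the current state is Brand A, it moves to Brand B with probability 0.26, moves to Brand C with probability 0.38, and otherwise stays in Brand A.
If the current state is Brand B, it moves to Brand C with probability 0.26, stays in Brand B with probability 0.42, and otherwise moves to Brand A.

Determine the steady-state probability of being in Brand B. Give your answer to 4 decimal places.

0.3095

Let the stationary distribution be π with π = πP and π_1 + π_2 + π_3 = 1.
π_1 = 0.34·π_1 + 0.38·π_2 + 0.26·π_3
π_2 = 0.4·π_1 + 0.36·π_2 + 0.32·π_3
Solving with the normalization constraint gives π = (0.3297, 0.3608, 0.3095).
So the stationary probability of Brand B is 0.3095.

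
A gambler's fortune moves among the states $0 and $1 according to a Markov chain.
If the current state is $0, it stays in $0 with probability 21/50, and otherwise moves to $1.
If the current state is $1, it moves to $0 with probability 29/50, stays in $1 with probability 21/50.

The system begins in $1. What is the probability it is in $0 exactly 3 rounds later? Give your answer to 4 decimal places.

Propagate the distribution vector 3 rounds from $1.
After 0 rounds: (0.0000, 1.0000)
After 1 round: (0.5800, 0.4200)
After 2 rounds: (0.4872, 0.5128)
After 3 rounds: (0.5020, 0.4980)
P(in $0 after 3 rounds) = 0.5020

0.5020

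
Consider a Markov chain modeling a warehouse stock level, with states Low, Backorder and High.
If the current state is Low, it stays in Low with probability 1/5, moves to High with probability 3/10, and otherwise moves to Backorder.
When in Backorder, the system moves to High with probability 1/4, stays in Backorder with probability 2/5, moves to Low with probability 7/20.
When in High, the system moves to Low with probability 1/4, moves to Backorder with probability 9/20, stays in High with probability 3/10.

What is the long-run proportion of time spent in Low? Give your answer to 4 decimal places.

Let the stationary distribution be π with π = πP and π_1 + π_2 + π_3 = 1.
π_1 = 0.2·π_1 + 0.35·π_2 + 0.25·π_3
π_2 = 0.5·π_1 + 0.4·π_2 + 0.45·π_3
Solving with the normalization constraint gives π = (0.2802, 0.4419, 0.2779).
So the stationary probability of Low is 0.2802.

0.2802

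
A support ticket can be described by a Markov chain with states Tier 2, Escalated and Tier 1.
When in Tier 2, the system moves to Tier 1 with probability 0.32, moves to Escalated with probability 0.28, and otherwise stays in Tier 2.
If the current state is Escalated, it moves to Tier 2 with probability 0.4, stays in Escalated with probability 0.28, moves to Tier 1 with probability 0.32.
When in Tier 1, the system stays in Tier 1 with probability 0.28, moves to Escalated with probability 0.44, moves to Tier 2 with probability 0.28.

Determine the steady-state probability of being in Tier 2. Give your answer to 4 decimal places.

0.3631

Let the stationary distribution be π with π = πP and π_1 + π_2 + π_3 = 1.
π_1 = 0.4·π_1 + 0.4·π_2 + 0.28·π_3
π_2 = 0.28·π_1 + 0.28·π_2 + 0.44·π_3
Solving with the normalization constraint gives π = (0.3631, 0.3292, 0.3077).
So the stationary probability of Tier 2 is 0.3631.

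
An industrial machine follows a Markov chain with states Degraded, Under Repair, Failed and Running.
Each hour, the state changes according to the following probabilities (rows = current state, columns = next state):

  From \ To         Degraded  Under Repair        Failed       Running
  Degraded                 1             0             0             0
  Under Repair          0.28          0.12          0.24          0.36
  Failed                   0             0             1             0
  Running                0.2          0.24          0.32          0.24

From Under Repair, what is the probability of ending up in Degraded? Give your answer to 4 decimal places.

Let h(s) be the probability of absorption at Degraded starting from transient state s. Then h(Degraded) = 1 and h(Failed) = 0. By first-step analysis:
h(Under Repair) = 0.28·1 + 0.12·h(Under Repair) + 0.24·0 + 0.36·h(Running)
h(Running) = 0.2·1 + 0.24·h(Under Repair) + 0.32·0 + 0.24·h(Running)
Solving: h(Under Repair) = 0.4890, h(Running) = 0.4176.
Starting from Under Repair, the probability is 0.4890.

0.4890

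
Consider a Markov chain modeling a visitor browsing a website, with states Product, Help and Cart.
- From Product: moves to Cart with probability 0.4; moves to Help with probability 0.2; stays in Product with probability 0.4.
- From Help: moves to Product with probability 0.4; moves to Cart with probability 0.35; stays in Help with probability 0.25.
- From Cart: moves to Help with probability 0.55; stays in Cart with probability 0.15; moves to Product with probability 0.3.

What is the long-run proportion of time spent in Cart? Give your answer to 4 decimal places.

Let the stationary distribution be π with π = πP and π_1 + π_2 + π_3 = 1.
π_1 = 0.4·π_1 + 0.4·π_2 + 0.3·π_3
π_2 = 0.2·π_1 + 0.25·π_2 + 0.55·π_3
Solving with the normalization constraint gives π = (0.3693, 0.3237, 0.3071).
So the stationary probability of Cart is 0.3071.

0.3071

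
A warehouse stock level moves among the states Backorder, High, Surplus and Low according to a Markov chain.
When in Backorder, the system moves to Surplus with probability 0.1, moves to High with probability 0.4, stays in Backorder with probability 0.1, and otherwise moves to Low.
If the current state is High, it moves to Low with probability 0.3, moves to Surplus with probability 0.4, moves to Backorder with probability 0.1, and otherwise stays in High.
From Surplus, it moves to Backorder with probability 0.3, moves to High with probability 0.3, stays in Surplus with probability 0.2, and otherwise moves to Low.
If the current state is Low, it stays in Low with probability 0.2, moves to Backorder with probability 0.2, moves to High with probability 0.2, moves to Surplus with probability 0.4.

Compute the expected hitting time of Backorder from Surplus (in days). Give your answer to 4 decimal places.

Let t(s) be the expected number of days to first reach Backorder from state s, with t(Backorder) = 0. Conditioning on the first day:
t(High) = 1 + 0.2·t(High) + 0.4·t(Surplus) + 0.3·t(Low)
t(Surplus) = 1 + 0.3·t(High) + 0.2·t(Surplus) + 0.2·t(Low)
t(Low) = 1 + 0.2·t(High) + 0.4·t(Surplus) + 0.2·t(Low)
Solving: t(High) = 5.2381, t(Surplus) = 4.4048, t(Low) = 4.7619.
Expected days from Surplus to Backorder: 4.4048.

4.4048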